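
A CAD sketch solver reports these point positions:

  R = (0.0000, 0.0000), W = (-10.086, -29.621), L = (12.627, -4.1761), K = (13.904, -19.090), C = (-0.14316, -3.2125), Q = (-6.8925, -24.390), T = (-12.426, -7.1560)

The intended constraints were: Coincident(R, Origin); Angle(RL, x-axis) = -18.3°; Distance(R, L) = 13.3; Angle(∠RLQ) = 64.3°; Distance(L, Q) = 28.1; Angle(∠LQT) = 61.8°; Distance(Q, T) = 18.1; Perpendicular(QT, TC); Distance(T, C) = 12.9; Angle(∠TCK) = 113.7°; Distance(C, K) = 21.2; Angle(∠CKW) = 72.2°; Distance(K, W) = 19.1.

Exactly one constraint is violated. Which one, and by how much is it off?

Distance(K, W) = 19.1 — off by 7.10.

R = (0.00, 0.00) ✓; RL at -18.30° ✓; |RL| = 13.30 ✓; ∠RLQ = 64.30° ✓; |LQ| = 28.10 ✓; ∠LQT = 61.80° ✓; |QT| = 18.10 ✓; ∠(QT, TC) = 90.00° ✓; |TC| = 12.90 ✓; ∠TCK = 113.7° ✓; |CK| = 21.20 ✓; ∠CKW = 72.20° ✓; |KW| = 26.20 ✗.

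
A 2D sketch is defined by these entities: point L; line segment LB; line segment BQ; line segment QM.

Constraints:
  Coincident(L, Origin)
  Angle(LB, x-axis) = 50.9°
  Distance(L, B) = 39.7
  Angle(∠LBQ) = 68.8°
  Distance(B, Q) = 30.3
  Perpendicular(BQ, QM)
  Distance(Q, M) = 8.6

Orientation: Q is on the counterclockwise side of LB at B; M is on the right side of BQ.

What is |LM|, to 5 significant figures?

48.319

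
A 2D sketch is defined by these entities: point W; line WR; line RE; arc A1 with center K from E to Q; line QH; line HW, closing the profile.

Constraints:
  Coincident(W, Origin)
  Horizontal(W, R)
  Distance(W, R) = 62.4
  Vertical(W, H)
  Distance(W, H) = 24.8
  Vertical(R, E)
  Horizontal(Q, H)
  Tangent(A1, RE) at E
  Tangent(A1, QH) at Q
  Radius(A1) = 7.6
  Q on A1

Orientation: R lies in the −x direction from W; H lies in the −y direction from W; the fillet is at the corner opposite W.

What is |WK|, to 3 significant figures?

57.4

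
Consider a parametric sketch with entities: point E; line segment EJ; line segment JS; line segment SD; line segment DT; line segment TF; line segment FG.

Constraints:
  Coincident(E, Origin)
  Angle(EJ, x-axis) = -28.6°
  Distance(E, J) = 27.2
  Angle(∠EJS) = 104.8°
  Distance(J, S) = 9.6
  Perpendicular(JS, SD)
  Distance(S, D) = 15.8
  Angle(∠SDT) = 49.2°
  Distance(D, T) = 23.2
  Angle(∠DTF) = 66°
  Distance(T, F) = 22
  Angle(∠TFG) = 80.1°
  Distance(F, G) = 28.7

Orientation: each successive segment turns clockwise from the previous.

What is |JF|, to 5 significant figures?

14.792

E is at the origin; EJ runs at -28.6° with length 27.2, so J = (23.881, -13.020). ∠EJS = 104.8° gives JS at -103.80° from the x-axis; with |JS| = 9.6, S = (21.591, -22.343). JS is perpendicular to SD, so SD runs at 166.20°; with |SD| = 15.8, D = (6.2473, -18.574). ∠SDT = 49.2° gives DT at 35.400° from the x-axis; with |DT| = 23.2, T = (25.158, -5.1352). ∠DTF = 66.0° gives TF at -78.600° from the x-axis; with |TF| = 22.0, F = (29.507, -26.701). Then |JF| = |F − J| = 14.792.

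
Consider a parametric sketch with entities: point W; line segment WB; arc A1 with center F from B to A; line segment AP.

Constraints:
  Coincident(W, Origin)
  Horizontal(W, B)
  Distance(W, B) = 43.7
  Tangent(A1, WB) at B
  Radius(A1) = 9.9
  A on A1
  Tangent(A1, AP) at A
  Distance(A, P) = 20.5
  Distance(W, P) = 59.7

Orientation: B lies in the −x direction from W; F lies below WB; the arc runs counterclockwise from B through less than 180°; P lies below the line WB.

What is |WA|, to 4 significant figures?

54.68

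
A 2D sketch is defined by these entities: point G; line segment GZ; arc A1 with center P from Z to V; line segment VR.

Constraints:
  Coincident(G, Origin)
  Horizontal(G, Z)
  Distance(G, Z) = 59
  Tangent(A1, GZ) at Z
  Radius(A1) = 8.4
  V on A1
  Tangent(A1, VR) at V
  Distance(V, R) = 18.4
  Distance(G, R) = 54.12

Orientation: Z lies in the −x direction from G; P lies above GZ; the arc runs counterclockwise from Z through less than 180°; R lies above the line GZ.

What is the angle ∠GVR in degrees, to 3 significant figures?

89.1°

G is at the origin; G and Z share the same y with |GZ| = 59.0 and Z on the −x side, so Z = (-59.0, 0.00). A1 meets GZ tangentially, so PZ is at right angles to GZ, so P = Z + (0, 8.4) = (-59.0, 8.40). Since PV ⟂ VR (tangency), |PR| = √(8.4² + 18.4²) = 20.2 regardless of where V sits on A1. So R lies on both circle(G, 54.12) and circle(P, 20.2); the above-GZ intersection is R = (-47.9, 25.3). V is the foot of the tangent from R: V = (-50.7, 7.10).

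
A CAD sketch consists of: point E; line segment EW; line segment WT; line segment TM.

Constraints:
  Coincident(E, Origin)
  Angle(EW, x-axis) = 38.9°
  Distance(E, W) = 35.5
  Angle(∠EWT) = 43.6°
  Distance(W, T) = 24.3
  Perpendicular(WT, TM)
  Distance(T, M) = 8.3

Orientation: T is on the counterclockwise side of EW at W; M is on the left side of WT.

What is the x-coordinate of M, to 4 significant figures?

2.729

E is at the origin; EW runs at 38.9° with length 35.5, so W = 35.5·(cos 38.9°, sin 38.9°) = (27.63, 22.29). ∠EWT = 43.6°, so WT runs at 38.9° + (180° − 43.6°) = 175.3° from the x-axis; with |WT| = 24.3, T = W + 24.3·(cos 175.3°, sin 175.3°) = (3.409, 24.28). The perpendicularity gives TM at right angles to WT; with |TM| = 8.3 on the left of WT, M = T + 8.3·(-0.08194, -0.9966) = (2.729, 16.01). So M.x = 2.729.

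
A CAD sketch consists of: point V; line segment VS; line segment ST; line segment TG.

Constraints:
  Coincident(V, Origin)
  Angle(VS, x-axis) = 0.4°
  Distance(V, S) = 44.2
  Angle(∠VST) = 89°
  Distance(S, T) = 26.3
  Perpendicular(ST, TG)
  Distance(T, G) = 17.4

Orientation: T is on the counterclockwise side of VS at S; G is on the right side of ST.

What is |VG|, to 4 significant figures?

66.67

V is at the origin; VS runs at 0.4° with length 44.2, so S = 44.2·(cos 0.4°, sin 0.4°) = (44.20, 0.3086). ∠VST = 89.0°, so ST runs at 0.4° + (180° − 89.0°) = 91.40° from the x-axis; with |ST| = 26.3, T = S + 26.3·(cos 91.40°, sin 91.40°) = (43.56, 26.60). The perpendicularity gives TG at right angles to ST; with |TG| = 17.4 on the right of ST, G = T + 17.4·(0.9997, 0.02443) = (60.95, 27.03). Then |VG| = |G − V| = 66.67.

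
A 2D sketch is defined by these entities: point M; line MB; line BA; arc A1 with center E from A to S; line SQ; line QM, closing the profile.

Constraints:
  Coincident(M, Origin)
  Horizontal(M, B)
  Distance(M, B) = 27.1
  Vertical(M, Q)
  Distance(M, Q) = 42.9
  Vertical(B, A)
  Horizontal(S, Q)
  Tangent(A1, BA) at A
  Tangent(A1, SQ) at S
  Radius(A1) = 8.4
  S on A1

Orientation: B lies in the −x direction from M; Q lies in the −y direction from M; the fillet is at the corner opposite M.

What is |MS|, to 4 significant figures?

46.80

M is at the origin; MB is horizontal with |MB| = 27.1 and B on the −x side, so B = (-27.10, 0.000). MQ is vertical with |MQ| = 42.9 and Q on the −y side, so Q = (0.000, -42.90). The virtual corner opposite M is at (-27.10, -42.90). Since A1 is tangent to BA there, EA ⟂ BA and A1 meets SQ tangentially, so ES is at right angles to SQ, with radius 8.4, so the center E sits 8.4 in from both sides at E = (-18.70, -34.50). That places the tangent points at A = (-27.10, -34.50) on BA and S = (-18.70, -42.90) on SQ. Then |MS| = |S − M| = 46.80.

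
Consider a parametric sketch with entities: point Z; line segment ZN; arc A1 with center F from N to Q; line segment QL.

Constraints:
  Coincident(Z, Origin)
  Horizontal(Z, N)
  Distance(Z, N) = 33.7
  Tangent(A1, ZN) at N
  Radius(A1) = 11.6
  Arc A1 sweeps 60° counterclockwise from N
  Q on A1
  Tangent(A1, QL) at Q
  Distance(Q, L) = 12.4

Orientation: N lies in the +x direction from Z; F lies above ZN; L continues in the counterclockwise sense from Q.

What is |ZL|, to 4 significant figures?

52.61

Z is at the origin; ZN is horizontal with |ZN| = 33.7 and N on the +x side, so N = (33.70, 0.000). Since A1 is tangent to ZN there, FN ⟂ ZN, so F = N + (0, 11.6) = (33.70, 11.60). On A1, N sits at bearing -90° from F; a 60° counterclockwise sweep puts Q at bearing -30°, so Q = F + 11.6·(cos -30°, sin -30°) = (43.75, 5.800). The tangent condition forces FQ to be normal to QL, so QL runs along (−sin -30°, cos -30°); with |QL| = 12.4, L = (49.95, 16.54). Then |ZL| = |L − Z| = 52.61.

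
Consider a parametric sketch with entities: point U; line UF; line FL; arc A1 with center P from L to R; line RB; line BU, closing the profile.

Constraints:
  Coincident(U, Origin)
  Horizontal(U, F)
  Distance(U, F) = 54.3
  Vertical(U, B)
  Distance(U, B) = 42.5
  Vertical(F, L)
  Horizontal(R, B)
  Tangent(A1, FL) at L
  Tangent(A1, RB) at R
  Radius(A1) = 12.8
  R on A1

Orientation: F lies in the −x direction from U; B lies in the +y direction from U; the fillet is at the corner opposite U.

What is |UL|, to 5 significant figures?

61.892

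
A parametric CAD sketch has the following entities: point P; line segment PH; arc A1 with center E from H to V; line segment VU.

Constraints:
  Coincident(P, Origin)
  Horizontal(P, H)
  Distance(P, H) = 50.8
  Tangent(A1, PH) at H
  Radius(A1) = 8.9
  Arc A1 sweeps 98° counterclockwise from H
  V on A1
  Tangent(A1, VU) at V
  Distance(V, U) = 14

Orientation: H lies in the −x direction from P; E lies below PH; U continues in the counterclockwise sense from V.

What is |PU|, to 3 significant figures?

62.5

On A1, H sits at bearing 90° from E; a 98° counterclockwise sweep puts V at bearing 188°, so V = E + 8.9·(cos 188°, sin 188°) = (-59.6, -10.1). A1 meets VU tangentially, so EV is at right angles to VU, so VU runs along (−sin 188°, cos 188°); with |VU| = 14.0, U = (-57.7, -24.0). Then |PU| = |U − P| = 62.5.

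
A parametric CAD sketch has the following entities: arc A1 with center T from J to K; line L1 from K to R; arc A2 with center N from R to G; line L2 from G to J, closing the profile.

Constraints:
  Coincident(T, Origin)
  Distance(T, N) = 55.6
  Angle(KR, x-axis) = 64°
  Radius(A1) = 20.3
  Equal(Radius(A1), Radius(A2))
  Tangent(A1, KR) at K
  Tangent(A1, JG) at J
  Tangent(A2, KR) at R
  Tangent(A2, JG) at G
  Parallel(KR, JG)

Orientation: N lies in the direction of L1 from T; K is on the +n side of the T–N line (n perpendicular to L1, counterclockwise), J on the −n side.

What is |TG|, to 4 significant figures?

59.19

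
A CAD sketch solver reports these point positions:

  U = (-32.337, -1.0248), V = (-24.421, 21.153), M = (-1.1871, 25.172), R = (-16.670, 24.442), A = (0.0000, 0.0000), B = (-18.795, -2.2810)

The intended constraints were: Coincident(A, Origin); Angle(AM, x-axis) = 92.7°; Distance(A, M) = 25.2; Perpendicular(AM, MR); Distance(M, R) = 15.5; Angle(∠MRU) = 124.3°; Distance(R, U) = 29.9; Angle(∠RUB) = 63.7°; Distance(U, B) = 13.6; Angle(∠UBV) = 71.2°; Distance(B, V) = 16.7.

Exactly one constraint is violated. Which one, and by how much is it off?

Distance(B, V) = 16.7 — off by 7.40.

A = (0.00, 0.00) ✓; AM at 92.70° ✓; |AM| = 25.20 ✓; ∠(AM, MR) = 90.00° ✓; |MR| = 15.50 ✓; ∠MRU = 124.3° ✓; |RU| = 29.90 ✓; ∠RUB = 63.70° ✓; |UB| = 13.60 ✓; ∠UBV = 71.20° ✓; |BV| = 24.10 ✗.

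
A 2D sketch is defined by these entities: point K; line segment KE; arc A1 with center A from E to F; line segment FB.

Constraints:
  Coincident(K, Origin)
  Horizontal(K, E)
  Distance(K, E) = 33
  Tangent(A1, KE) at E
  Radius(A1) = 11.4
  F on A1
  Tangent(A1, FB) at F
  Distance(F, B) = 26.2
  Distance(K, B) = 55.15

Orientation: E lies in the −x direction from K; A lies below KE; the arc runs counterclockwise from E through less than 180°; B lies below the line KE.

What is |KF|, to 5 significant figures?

46.254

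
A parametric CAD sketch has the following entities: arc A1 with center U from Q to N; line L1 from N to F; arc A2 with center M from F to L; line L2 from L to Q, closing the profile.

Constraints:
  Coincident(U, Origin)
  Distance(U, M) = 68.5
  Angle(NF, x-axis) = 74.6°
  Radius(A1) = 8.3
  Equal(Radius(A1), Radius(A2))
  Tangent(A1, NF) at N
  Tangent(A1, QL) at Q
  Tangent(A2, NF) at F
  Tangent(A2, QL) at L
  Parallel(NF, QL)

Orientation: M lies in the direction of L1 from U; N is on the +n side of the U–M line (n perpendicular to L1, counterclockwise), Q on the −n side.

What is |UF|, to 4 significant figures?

69.00

The slot axis is L1's direction at 74.6°, so u = (cos 74.6°, sin 74.6°) = (0.2656, 0.9641) and n = (−sin 74.6°, cos 74.6°) = (-0.9641, 0.2656). U is at the origin and M lies 68.5 along u from U, so M = 68.5·u = (18.19, 66.04). Tangency of A1 to both parallel lines with radius 8.3 puts N and Q at U ± 8.3·n: N = (-8.002, 2.204), Q = (8.002, -2.204). Equal radii place F and L the same way about M: F = M + 8.3·n = (10.19, 68.24), L = M − 8.3·n = (26.19, 63.84). Then |UF| = |F − U| = 69.00.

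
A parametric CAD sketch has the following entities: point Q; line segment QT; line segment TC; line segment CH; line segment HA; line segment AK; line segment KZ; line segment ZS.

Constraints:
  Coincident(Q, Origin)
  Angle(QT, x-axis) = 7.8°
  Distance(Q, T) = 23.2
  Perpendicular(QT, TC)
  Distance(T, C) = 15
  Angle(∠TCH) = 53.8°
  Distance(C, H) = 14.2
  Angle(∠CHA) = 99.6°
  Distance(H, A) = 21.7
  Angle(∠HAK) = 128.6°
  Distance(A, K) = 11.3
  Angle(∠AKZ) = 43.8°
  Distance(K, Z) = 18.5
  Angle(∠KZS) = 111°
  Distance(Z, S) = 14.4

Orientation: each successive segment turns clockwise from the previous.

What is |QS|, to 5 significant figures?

8.6754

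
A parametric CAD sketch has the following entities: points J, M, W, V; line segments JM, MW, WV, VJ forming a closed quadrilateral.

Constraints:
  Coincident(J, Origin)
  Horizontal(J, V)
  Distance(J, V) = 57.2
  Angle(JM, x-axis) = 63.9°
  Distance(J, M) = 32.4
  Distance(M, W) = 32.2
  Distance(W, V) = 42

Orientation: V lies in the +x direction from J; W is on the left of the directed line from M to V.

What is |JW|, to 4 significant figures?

59.89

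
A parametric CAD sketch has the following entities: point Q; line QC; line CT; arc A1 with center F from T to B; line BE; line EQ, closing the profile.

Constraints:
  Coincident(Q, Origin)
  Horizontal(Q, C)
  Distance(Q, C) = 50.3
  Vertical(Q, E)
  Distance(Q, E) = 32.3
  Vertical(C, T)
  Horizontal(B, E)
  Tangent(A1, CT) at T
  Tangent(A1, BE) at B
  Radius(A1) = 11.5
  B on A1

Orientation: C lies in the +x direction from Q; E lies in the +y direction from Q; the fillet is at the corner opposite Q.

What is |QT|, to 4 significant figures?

54.43

Q is at the origin; Q and C share the same y with |QC| = 50.3 and C on the +x side, so C = (50.30, 0.000). Q and E share the same x with |QE| = 32.3 and E on the +y side, so E = (0.000, 32.30). The virtual corner opposite Q is at (50.30, 32.30). Tangency of A1 to CT means the radius FT is perpendicular to CT and tangency of A1 to BE means the radius FB is perpendicular to BE, with radius 11.5, so the center F sits 11.5 in from both sides at F = (38.80, 20.80). That places the tangent points at T = (50.30, 20.80) on CT and B = (38.80, 32.30) on BE. Then |QT| = |T − Q| = 54.43.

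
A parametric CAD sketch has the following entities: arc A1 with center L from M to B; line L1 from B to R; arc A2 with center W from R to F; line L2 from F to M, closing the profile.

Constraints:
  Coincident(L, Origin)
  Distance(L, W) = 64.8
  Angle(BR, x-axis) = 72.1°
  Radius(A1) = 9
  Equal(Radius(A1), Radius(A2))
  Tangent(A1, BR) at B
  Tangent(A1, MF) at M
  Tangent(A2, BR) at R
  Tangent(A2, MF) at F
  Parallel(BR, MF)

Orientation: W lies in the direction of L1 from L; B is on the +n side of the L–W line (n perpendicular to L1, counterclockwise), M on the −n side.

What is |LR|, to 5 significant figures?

65.422

The slot axis is L1's direction at 72.1°, so u = (cos 72.1°, sin 72.1°) = (0.30736, 0.95159) and n = (−sin 72.1°, cos 72.1°) = (-0.95159, 0.30736). L is at the origin and W lies 64.8 along u from L, so W = 64.8·u = (19.917, 61.663). Tangency of A1 to both parallel lines with radius 9.0 puts B and M at L ± 9.0·n: B = (-8.5643, 2.7662), M = (8.5643, -2.7662). Equal radii place R and F the same way about W: R = W + 9.0·n = (11.352, 64.430), F = W − 9.0·n = (28.481, 58.897). Then |LR| = |R − L| = 65.422.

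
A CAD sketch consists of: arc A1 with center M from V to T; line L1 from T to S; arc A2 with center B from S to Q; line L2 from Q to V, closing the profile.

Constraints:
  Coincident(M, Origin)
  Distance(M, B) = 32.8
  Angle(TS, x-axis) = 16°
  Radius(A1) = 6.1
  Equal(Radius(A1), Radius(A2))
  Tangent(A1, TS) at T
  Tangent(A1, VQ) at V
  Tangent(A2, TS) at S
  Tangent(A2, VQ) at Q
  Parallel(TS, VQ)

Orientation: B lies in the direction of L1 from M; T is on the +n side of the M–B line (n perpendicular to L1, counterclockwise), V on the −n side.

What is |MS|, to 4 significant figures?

33.36

The slot axis is L1's direction at 16.0°, so u = (cos 16.0°, sin 16.0°) = (0.9613, 0.2756) and n = (−sin 16.0°, cos 16.0°) = (-0.2756, 0.9613). M is at the origin and B lies 32.8 along u from M, so B = 32.8·u = (31.53, 9.041). Tangency of A1 to both parallel lines with radius 6.1 puts T and V at M ± 6.1·n: T = (-1.681, 5.864), V = (1.681, -5.864). Equal radii place S and Q the same way about B: S = B + 6.1·n = (29.85, 14.90), Q = B − 6.1·n = (33.21, 3.177). Then |MS| = |S − M| = 33.36.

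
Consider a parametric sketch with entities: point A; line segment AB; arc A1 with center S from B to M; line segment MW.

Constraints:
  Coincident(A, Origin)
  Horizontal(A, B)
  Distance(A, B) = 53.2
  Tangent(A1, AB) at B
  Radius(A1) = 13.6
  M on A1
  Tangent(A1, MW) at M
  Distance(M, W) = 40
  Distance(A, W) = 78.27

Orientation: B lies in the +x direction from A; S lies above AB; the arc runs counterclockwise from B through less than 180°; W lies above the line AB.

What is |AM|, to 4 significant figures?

68.50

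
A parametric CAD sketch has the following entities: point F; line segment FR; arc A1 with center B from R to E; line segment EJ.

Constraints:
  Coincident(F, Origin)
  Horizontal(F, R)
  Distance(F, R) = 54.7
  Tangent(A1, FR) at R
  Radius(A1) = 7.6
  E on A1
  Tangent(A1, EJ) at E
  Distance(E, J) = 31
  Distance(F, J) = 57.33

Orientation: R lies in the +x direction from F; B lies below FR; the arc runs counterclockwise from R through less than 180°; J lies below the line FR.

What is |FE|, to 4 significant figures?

47.63

F is at the origin; FR is horizontal with |FR| = 54.7 and R on the +x side, so R = (54.70, 0.000). The tangent condition forces BR to be normal to FR, so B = R + (0, -7.6) = (54.70, -7.600). Since BE ⟂ EJ (tangency), |BJ| = √(7.6² + 31.0²) = 31.92 regardless of where E sits on A1. So J lies on both circle(F, 57.33) and circle(B, 31.92); the below-FR intersection is J = (43.41, -37.45). E is the foot of the tangent from J: E = (47.16, -6.681).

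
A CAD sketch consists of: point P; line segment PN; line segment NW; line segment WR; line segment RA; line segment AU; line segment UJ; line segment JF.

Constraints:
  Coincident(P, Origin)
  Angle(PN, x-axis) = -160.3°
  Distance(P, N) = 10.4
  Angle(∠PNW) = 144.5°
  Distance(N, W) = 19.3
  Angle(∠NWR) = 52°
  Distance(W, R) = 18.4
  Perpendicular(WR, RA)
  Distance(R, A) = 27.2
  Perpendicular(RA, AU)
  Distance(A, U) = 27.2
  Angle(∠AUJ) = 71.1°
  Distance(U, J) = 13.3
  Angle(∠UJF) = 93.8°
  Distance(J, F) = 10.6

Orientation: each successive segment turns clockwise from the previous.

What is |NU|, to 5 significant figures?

23.907

P is at the origin; PN runs at -160.3° with length 10.4, so N = (-9.7913, -3.5058). ∠PNW = 144.5° gives NW at 164.20° from the x-axis; with |NW| = 19.3, W = (-28.362, 1.7492). ∠NWR = 52.0° gives WR at 36.200° from the x-axis; with |WR| = 18.4, R = (-13.514, 12.616). WR is perpendicular to RA, so RA runs at -53.800°; with |RA| = 27.2, A = (2.5504, -9.3330). The perpendicularity gives AU at right angles to RA, so AU runs at -143.80°; with |AU| = 27.2, U = (-19.399, -25.397). Then |NU| = |U − N| = 23.907.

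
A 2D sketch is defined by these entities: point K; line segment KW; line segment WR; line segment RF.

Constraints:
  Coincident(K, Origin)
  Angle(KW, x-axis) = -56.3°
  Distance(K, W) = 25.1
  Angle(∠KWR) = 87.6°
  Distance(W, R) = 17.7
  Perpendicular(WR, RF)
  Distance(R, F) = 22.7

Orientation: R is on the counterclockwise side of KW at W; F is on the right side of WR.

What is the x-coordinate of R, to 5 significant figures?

28.228

K is at the origin; KW runs at -56.3° with length 25.1, so W = 25.1·(cos -56.3°, sin -56.3°) = (13.927, -20.882). ∠KWR = 87.6°, so WR runs at -56.3° + (180° − 87.6°) = 36.100° from the x-axis; with |WR| = 17.7, R = W + 17.7·(cos 36.100°, sin 36.100°) = (28.228, -10.453). So R.x = 28.228.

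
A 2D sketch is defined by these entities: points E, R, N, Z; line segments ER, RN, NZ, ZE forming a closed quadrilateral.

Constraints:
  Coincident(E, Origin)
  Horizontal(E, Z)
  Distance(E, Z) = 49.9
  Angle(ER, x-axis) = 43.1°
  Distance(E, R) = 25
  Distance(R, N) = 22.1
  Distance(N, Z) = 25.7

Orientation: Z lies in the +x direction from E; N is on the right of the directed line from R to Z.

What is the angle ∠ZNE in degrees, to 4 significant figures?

161.3°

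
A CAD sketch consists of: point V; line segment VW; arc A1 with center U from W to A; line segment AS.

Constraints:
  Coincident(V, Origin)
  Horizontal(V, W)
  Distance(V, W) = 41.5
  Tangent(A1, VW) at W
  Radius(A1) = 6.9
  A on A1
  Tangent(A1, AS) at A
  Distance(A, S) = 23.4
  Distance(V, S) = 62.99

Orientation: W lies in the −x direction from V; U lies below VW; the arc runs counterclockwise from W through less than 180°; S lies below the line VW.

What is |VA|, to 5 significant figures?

47.892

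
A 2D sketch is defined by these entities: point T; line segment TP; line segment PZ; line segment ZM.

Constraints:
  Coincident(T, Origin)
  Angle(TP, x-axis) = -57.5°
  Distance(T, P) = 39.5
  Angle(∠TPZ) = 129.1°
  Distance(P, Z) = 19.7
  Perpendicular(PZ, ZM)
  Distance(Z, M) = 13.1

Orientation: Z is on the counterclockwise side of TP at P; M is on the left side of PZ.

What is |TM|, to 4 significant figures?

47.94

∠TPZ = 129.1°, so PZ runs at -57.5° + (180° − 129.1°) = -6.600° from the x-axis; with |PZ| = 19.7, Z = P + 19.7·(cos -6.600°, sin -6.600°) = (40.79, -35.58). The perpendicularity gives ZM at right angles to PZ; with |ZM| = 13.1 on the left of PZ, M = Z + 13.1·(0.1149, 0.9934) = (42.30, -22.57). Then |TM| = |M − T| = 47.94.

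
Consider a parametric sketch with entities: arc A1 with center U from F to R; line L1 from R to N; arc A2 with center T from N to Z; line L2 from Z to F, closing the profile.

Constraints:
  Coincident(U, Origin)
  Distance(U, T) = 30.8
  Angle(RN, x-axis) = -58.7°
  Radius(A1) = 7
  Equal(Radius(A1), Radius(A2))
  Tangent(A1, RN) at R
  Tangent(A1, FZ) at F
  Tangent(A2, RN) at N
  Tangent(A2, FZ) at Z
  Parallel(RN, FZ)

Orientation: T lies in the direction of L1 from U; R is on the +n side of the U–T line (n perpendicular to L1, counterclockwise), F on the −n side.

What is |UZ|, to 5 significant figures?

31.585

The slot axis is L1's direction at -58.7°, so u = (cos -58.7°, sin -58.7°) = (0.51952, -0.85446) and n = (−sin -58.7°, cos -58.7°) = (0.85446, 0.51952). U is at the origin and T lies 30.8 along u from U, so T = 30.8·u = (16.001, -26.317). Tangency of A1 to both parallel lines with radius 7.0 puts R and F at U ± 7.0·n: R = (5.9812, 3.6366), F = (-5.9812, -3.6366). Equal radii place N and Z the same way about T: N = T + 7.0·n = (21.982, -22.681), Z = T − 7.0·n = (10.020, -29.954). Then |UZ| = |Z − U| = 31.585.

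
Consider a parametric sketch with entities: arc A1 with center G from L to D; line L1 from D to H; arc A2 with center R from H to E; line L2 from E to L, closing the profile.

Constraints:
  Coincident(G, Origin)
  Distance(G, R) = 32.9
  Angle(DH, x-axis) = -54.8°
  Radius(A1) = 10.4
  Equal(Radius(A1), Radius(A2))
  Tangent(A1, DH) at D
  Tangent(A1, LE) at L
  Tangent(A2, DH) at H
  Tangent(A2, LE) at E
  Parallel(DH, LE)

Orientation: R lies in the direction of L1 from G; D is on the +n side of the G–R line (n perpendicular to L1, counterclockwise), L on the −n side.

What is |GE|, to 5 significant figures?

34.505

The slot axis is L1's direction at -54.8°, so u = (cos -54.8°, sin -54.8°) = (0.57643, -0.81714) and n = (−sin -54.8°, cos -54.8°) = (0.81714, 0.57643). G is at the origin and R lies 32.9 along u from G, so R = 32.9·u = (18.965, -26.884). Tangency of A1 to both parallel lines with radius 10.4 puts D and L at G ± 10.4·n: D = (8.4983, 5.9949), L = (-8.4983, -5.9949). Equal radii place H and E the same way about R: H = R + 10.4·n = (27.463, -20.889), E = R − 10.4·n = (10.466, -32.879). Then |GE| = |E − G| = 34.505.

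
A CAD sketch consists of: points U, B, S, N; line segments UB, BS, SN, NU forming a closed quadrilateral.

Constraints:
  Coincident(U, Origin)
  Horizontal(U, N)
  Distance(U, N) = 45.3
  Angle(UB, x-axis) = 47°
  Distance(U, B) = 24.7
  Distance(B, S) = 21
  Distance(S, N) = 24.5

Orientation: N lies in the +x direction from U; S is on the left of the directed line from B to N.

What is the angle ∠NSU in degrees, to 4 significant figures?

77.39°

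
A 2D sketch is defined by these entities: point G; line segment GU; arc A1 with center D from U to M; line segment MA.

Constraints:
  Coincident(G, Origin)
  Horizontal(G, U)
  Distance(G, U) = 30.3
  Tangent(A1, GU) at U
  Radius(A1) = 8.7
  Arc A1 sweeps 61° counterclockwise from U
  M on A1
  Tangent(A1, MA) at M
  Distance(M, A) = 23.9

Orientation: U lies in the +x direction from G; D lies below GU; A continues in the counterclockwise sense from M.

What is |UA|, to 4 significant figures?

31.83

G is at the origin; G and U share the same y with |GU| = 30.3 and U on the +x side, so U = (30.30, 0.000). A1 meets GU tangentially, so DU is at right angles to GU, so D = U + (0, -8.7) = (30.30, -8.700). On A1, U sits at bearing 90° from D; a 61° counterclockwise sweep puts M at bearing 151°, so M = D + 8.7·(cos 151°, sin 151°) = (22.69, -4.482). Tangency of A1 to MA means the radius DM is perpendicular to MA, so MA runs along (−sin 151°, cos 151°); with |MA| = 23.9, A = (11.10, -25.39). Then |UA| = |A − U| = 31.83.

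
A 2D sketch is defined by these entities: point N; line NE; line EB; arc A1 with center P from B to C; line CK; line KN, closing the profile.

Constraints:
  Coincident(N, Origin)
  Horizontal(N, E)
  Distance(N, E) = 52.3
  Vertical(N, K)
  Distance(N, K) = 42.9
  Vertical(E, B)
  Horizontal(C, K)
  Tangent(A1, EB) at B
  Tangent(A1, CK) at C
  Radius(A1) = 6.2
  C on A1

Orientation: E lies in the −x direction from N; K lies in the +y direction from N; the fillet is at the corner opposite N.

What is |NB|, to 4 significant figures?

63.89

The virtual corner opposite N is at (-52.30, 42.90). The tangent condition forces PB to be normal to EB and since A1 is tangent to CK there, PC ⟂ CK, with radius 6.2, so the center P sits 6.2 in from both sides at P = (-46.10, 36.70). That places the tangent points at B = (-52.30, 36.70) on EB and C = (-46.10, 42.90) on CK. Then |NB| = |B − N| = 63.89.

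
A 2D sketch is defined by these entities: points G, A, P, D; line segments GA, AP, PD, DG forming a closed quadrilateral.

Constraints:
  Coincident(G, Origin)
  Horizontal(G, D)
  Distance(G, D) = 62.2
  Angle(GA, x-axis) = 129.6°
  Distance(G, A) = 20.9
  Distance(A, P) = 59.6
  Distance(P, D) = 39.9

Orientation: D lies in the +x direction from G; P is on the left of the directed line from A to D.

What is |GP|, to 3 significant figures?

55.6

Checks: |AP| = 59.60 ✓; |PD| = 39.90 ✓.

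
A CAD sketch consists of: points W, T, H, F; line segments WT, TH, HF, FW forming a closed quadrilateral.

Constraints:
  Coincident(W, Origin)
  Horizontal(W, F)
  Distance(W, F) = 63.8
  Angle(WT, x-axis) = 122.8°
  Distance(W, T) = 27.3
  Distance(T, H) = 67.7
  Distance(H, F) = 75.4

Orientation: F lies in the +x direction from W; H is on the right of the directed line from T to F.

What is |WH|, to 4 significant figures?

42.75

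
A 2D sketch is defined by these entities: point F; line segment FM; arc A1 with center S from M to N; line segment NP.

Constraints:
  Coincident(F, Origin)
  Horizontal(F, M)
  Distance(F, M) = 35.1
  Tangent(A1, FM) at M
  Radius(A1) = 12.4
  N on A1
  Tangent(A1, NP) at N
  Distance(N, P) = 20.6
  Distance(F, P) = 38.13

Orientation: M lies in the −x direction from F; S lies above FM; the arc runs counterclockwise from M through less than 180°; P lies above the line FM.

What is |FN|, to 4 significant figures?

25.41

F is at the origin; FM is horizontal with |FM| = 35.1 and M on the −x side, so M = (-35.10, 0.000). A1 meets FM tangentially, so SM is at right angles to FM, so S = M + (0, 12.4) = (-35.10, 12.40). Since SN ⟂ NP (tangency), |SP| = √(12.4² + 20.6²) = 24.04 regardless of where N sits on A1. So P lies on both circle(F, 38.13) and circle(S, 24.04); the above-FM intersection is P = (-20.96, 31.85). N is the foot of the tangent from P: N = (-22.75, 11.33).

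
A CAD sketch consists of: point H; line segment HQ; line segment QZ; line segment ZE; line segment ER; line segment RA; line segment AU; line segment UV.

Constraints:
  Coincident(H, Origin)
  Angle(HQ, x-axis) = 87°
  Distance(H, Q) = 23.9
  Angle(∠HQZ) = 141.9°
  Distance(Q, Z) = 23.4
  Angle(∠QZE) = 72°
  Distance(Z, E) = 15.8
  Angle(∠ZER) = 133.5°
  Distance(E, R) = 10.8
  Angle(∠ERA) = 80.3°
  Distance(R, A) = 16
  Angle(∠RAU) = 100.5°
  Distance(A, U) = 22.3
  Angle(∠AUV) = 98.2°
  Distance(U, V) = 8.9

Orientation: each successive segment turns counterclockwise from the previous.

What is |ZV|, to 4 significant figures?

6.290

H is at the origin; HQ runs at 87.0° with length 23.9, so Q = (1.251, 23.87). ∠HQZ = 141.9° gives QZ at 125.1° from the x-axis; with |QZ| = 23.4, Z = (-12.20, 43.01). ∠QZE = 72.0° gives ZE at -126.9° from the x-axis; with |ZE| = 15.8, E = (-21.69, 30.38). ∠ZER = 133.5° gives ER at -80.40° from the x-axis; with |ER| = 10.8, R = (-19.89, 19.73). ∠ERA = 80.3° gives RA at 19.30° from the x-axis; with |RA| = 16.0, A = (-4.789, 25.02). ∠RAU = 100.5° gives AU at 98.80° from the x-axis; with |AU| = 22.3, U = (-8.201, 47.05). ∠AUV = 98.2° gives UV at -179.4° from the x-axis; with |UV| = 8.9, V = (-17.10, 46.96). Then |ZV| = |V − Z| = 6.290.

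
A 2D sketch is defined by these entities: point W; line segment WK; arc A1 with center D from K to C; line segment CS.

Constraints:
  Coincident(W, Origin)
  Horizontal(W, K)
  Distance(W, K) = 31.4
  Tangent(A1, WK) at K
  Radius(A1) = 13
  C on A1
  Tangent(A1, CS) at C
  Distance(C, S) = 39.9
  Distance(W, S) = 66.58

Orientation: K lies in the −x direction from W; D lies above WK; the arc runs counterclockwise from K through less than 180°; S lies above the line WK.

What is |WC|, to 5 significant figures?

27.533

Checks: W = (0.00, 0.00) ✓; |DC| = 13.00 ✓; ∠(DC, CS) = 90.00° ✓; |CS| = 39.90 ✓; |WS| = 66.58 ✓.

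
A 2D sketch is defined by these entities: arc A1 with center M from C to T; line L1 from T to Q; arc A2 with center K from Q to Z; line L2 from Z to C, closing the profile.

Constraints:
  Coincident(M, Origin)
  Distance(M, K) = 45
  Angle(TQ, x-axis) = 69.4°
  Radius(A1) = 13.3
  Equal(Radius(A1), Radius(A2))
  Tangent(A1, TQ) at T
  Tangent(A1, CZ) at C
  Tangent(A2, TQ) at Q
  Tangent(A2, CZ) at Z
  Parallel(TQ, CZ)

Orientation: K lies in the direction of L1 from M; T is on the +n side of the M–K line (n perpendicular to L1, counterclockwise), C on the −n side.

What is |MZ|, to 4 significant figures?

46.92

The slot axis is L1's direction at 69.4°, so u = (cos 69.4°, sin 69.4°) = (0.3518, 0.9361) and n = (−sin 69.4°, cos 69.4°) = (-0.9361, 0.3518). M is at the origin and K lies 45.0 along u from M, so K = 45.0·u = (15.83, 42.12). Tangency of A1 to both parallel lines with radius 13.3 puts T and C at M ± 13.3·n: T = (-12.45, 4.679), C = (12.45, -4.679). Equal radii place Q and Z the same way about K: Q = K + 13.3·n = (3.383, 46.80), Z = K − 13.3·n = (28.28, 37.44). Then |MZ| = |Z − M| = 46.92.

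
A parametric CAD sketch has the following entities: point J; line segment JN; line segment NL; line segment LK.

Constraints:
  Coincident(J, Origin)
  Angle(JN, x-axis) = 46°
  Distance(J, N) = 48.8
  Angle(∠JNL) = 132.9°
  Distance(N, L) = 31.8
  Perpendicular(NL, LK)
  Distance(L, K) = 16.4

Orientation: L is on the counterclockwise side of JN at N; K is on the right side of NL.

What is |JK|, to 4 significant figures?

83.35

J is at the origin; JN runs at 46.0° with length 48.8, so N = 48.8·(cos 46.0°, sin 46.0°) = (33.90, 35.10). ∠JNL = 132.9°, so NL runs at 46.0° + (180° − 132.9°) = 93.10° from the x-axis; with |NL| = 31.8, L = N + 31.8·(cos 93.10°, sin 93.10°) = (32.18, 66.86). NL is perpendicular to LK; with |LK| = 16.4 on the right of NL, K = L + 16.4·(0.9985, 0.05408) = (48.56, 67.74). Then |JK| = |K − J| = 83.35.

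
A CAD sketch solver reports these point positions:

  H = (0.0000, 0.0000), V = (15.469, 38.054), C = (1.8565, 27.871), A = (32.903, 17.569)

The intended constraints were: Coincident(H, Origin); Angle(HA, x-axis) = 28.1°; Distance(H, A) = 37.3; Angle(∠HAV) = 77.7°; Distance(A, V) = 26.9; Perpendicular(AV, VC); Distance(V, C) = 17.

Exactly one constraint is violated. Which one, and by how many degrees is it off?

Perpendicular(AV, VC) — off by 3.60°.

H = (0.00, 0.00) ✓; HA at 28.10° ✓; |HA| = 37.30 ✓; ∠HAV = 77.70° ✓; |AV| = 26.90 ✓; ∠(AV, VC) = 86.40° ✗; |VC| = 17.00 ✓.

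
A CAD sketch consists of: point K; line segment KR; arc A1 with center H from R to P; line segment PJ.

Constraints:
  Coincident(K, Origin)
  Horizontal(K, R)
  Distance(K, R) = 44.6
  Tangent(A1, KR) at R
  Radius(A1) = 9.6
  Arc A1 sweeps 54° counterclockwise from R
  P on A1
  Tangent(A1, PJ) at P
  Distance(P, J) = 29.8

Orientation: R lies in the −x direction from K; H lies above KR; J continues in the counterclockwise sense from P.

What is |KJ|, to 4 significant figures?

34.07

K is at the origin; K and R share the same y with |KR| = 44.6 and R on the −x side, so R = (-44.60, 0.000). A1 meets KR tangentially, so HR is at right angles to KR, so H = R + (0, 9.6) = (-44.60, 9.600). On A1, R sits at bearing -90° from H; a 54° counterclockwise sweep puts P at bearing -36°, so P = H + 9.6·(cos -36°, sin -36°) = (-36.83, 3.957). The tangent condition forces HP to be normal to PJ, so PJ runs along (−sin -36°, cos -36°); with |PJ| = 29.8, J = (-19.32, 28.07). Then |KJ| = |J − K| = 34.07.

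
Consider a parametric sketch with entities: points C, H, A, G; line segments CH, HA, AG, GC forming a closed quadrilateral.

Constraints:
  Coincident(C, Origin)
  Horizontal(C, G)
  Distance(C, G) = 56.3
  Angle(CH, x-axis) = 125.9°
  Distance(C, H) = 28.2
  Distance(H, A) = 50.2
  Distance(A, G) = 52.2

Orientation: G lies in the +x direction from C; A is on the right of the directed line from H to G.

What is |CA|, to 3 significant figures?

22.4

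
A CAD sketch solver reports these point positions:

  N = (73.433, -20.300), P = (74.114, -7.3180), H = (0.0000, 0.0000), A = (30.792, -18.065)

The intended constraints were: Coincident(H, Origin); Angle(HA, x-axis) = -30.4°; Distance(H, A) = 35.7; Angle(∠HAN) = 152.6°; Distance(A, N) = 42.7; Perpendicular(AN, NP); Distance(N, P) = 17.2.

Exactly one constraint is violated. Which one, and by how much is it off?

Distance(N, P) = 17.2 — off by 4.20.

H = (0.00, 0.00) ✓; HA at -30.40° ✓; |HA| = 35.70 ✓; ∠HAN = 152.6° ✓; |AN| = 42.70 ✓; ∠(AN, NP) = 90.00° ✓; |NP| = 13.00 ✗.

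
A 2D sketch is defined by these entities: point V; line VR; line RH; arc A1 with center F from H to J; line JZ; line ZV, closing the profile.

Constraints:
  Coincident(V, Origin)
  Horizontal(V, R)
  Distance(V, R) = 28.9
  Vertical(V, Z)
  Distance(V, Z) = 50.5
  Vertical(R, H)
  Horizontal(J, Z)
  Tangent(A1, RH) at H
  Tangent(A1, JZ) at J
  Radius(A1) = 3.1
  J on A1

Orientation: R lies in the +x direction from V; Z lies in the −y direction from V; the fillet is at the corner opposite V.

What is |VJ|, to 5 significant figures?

56.709

V is at the origin; VR is horizontal with |VR| = 28.9 and R on the +x side, so R = (28.900, 0.0000). VZ is vertical with |VZ| = 50.5 and Z on the −y side, so Z = (0.0000, -50.500). The virtual corner opposite V is at (28.900, -50.500). A1 meets RH tangentially, so FH is at right angles to RH and since A1 is tangent to JZ there, FJ ⟂ JZ, with radius 3.1, so the center F sits 3.1 in from both sides at F = (25.800, -47.400). That places the tangent points at H = (28.900, -47.400) on RH and J = (25.800, -50.500) on JZ. Then |VJ| = |J − V| = 56.709.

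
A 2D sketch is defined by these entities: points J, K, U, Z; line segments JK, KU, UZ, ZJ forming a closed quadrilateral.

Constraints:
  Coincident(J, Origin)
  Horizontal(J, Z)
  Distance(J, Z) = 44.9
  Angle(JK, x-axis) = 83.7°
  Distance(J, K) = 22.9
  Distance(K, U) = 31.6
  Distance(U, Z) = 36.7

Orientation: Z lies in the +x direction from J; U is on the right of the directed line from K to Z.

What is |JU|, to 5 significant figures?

12.221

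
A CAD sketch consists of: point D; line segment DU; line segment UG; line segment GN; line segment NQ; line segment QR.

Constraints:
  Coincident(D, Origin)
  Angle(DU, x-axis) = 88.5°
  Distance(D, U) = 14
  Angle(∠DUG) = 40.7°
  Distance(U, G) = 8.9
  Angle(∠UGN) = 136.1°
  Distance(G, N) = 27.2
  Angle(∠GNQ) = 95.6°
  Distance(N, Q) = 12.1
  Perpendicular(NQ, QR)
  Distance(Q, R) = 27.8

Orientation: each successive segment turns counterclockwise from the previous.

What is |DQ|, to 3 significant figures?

21.9

D is at the origin; DU runs at 88.5° with length 14.0, so U = (0.366, 14.0). ∠DUG = 40.7° gives UG at -132° from the x-axis; with |UG| = 8.9, G = (-5.61, 7.40). ∠UGN = 136.1° gives GN at -88.3° from the x-axis; with |GN| = 27.2, N = (-4.80, -19.8). ∠GNQ = 95.6° gives NQ at -3.90° from the x-axis; with |NQ| = 12.1, Q = (7.27, -20.6). Then |DQ| = |Q − D| = 21.9.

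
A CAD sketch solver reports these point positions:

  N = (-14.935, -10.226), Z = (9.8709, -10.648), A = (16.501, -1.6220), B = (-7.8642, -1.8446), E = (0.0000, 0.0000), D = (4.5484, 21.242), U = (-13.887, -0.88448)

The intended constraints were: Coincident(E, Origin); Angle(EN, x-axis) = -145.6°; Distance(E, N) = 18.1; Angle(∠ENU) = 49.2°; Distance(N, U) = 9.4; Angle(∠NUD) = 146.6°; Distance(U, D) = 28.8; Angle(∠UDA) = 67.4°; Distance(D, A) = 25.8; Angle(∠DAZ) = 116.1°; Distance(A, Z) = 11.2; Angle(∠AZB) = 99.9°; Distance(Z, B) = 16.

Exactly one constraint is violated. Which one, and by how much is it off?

Distance(Z, B) = 16 — off by 3.80.

E = (0.00, 0.00) ✓; EN at -145.6° ✓; |EN| = 18.10 ✓; ∠ENU = 49.20° ✓; |NU| = 9.400 ✓; ∠NUD = 146.6° ✓; |UD| = 28.80 ✓; ∠UDA = 67.40° ✓; |DA| = 25.80 ✓; ∠DAZ = 116.1° ✓; |AZ| = 11.20 ✓; ∠AZB = 99.90° ✓; |ZB| = 19.80 ✗.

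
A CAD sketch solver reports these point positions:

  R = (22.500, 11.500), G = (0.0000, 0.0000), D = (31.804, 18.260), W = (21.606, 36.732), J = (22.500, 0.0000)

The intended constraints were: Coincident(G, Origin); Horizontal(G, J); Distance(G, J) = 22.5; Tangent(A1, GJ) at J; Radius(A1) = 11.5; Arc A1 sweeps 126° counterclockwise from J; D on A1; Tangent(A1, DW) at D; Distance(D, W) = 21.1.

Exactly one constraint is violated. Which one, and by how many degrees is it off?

Tangent(A1, DW) at D — off by 7.10°.

G = (0.00, 0.00) ✓; G.y = 0.00, J.y = 0.00 ✓; |GJ| = 22.50 ✓; ∠(RJ, JG) = 90.00° ✓; |RJ| = 11.50 ✓; bearing(R→D) − bearing(R→J) = 126.0° ✓; |RD| = 11.50 ✓; ∠(RD, DW) = 97.10° ✗; |DW| = 21.10 ✓.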